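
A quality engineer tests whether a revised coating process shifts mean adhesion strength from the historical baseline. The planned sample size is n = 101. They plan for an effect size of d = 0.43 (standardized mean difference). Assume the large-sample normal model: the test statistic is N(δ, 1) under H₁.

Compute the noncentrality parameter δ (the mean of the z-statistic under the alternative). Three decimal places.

δ ≈ 4.321

The noncentrality parameter scales effect size by the design's sample-size factor: δ = d·√n = 0.43 × √101 = 4.3214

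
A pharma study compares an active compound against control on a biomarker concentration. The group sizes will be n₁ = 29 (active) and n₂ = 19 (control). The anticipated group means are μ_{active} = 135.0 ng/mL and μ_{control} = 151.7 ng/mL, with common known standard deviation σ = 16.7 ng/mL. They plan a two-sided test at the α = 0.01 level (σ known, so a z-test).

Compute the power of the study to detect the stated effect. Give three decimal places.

Standardized effect: d = |μ_{active} − μ_{control}| / σ = |135.0 − 151.7| / 16.7 = 1.0000
Noncentrality parameter: δ = d / √(1/n₁ + 1/n₂) = 1.0000 / √(1/29 + 1/19) = 3.3881
Two-sided α = 0.01 → critical value z_{0.005} = 2.576.
Power = Φ(δ − 2.576) + Φ(−δ − 2.576) = Φ(0.812) + Φ(-5.964) = 0.7917 + 0.0000 = 0.7917.

Power ≈ 0.792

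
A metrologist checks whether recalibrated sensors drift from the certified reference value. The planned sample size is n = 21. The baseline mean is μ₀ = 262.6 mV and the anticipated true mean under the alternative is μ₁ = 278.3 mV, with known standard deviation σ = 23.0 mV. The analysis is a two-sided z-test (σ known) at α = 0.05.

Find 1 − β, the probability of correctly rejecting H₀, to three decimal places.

Standardized effect: d = |μ₁ − μ₀| / σ = |278.3 − 262.6| / 23.0 = 0.6826
Noncentrality parameter: δ = d·√n = 0.6826 × √21 = 3.1281
Two-sided α = 0.05 → critical value z_{0.025} = 1.960.
Power = Φ(δ − 1.960) + Φ(−δ − 1.960) = Φ(1.168) + Φ(-5.088) = 0.8786 + 0.0000 = 0.8786.

Power ≈ 0.879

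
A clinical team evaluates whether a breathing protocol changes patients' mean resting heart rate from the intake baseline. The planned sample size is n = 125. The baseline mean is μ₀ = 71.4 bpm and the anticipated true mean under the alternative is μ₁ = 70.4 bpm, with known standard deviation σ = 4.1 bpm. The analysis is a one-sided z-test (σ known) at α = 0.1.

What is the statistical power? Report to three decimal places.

Power ≈ 0.926

Standardized effect: d = |μ₁ − μ₀| / σ = |70.4 − 71.4| / 4.1 = 0.2439
Noncentrality parameter: δ = d·√n = 0.2439 × √125 = 2.7269
One-sided α = 0.1 → critical value z_{0.1} = 1.282.
Power = P(Z > 1.282 − δ) = Φ(1.445) = 0.9258.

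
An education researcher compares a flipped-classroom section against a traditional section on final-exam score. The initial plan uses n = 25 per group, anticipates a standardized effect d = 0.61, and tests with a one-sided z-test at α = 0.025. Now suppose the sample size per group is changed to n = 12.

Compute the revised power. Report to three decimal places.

Power ≈ 0.321

With n = 12 per group: δ = d·√(n/2) = 0.61 × √(12/2) = 1.4942. Critical value z_{0.025} = 1.960.
Revised power = Φ(δ − 1.960) = Φ(-0.466) = 0.3207.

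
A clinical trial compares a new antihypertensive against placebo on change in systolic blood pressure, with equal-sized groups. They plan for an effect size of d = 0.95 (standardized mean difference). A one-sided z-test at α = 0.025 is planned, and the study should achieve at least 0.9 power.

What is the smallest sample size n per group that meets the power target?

n = 24 per group

For power 0.9 need Φ(δ − z_{0.025}) = 0.9, so δ = z_{0.025} + z_{0.10} = 1.960 + 1.282 = 3.242.
δ = d·√(n/2) ⇒ n = 2(δ/d)² = 2 × (3.242 / 0.95)² = 23.29.
Rounding up, n = 24 per group.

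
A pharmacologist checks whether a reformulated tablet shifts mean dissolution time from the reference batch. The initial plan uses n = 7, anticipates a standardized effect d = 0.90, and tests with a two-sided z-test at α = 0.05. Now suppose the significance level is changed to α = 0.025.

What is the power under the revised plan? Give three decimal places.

δ = d·√n = 0.90 × √7 = 2.3812 (unchanged). New critical value: z_{0.0125} = 2.241.
Revised power = Φ(δ − 2.241) + Φ(−δ − 2.241) = Φ(0.140) + Φ(-4.623) = 0.5556 + 0.0000 = 0.5556.

Power ≈ 0.556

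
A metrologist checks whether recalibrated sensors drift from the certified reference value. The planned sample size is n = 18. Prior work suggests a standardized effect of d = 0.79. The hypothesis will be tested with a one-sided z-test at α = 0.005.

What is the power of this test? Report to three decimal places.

Noncentrality parameter: δ = d·√n = 0.79 × √18 = 3.3517
One-sided α = 0.005 → critical value z_{0.005} = 2.576.
Power = P(Z > 2.576 − δ) = Φ(0.776) = 0.7811.

Power ≈ 0.781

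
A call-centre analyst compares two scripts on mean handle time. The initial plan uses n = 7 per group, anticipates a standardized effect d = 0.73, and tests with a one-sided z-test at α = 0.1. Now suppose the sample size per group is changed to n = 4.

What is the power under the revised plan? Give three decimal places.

With n = 4 per group: δ = d·√(n/2) = 0.73 × √(4/2) = 1.0324. Critical value z_{0.1} = 1.282.
Revised power = P(Z > 1.282 − δ) = Φ(-0.249) = 0.4016.

Power ≈ 0.402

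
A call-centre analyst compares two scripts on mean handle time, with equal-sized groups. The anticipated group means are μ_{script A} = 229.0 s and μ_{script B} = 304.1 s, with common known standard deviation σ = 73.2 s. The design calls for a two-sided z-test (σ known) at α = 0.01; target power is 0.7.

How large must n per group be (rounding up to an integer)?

n = 19 per group

Standardized effect: d = |μ_{script A} − μ_{script B}| / σ = |229.0 − 304.1| / 73.2 = 1.0260
Set Φ(δ − 2.576) = 0.7; then δ − 2.576 = Φ⁻¹(0.7) = 0.524, giving δ = 3.100.
(The Φ(−δ − z_{α/2}) term is vanishingly small for δ > 0 and is dropped in the standard sample-size formula.)
δ = d·√(n/2) ⇒ n = 2(δ/d)² = 2 × (3.100 / 1.0260)² = 18.26.
Rounding up, n = 19 per group.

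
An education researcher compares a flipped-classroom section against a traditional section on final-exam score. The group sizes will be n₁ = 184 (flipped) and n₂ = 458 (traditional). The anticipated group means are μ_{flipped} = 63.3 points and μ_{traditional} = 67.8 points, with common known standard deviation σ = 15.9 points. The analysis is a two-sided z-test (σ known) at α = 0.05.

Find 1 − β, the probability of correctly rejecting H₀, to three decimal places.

Power ≈ 0.900

Standardized effect: d = |μ_{flipped} − μ_{traditional}| / σ = |63.3 − 67.8| / 15.9 = 0.2830
Noncentrality parameter: δ = d / √(1/n₁ + 1/n₂) = 0.2830 / √(1/184 + 1/458) = 3.2426
Critical value for a two-sided test at α = 0.05: z_{α/2} = 1.960.
Power = Φ(δ − 1.960) + Φ(−δ − 1.960) = Φ(1.283) + Φ(-5.203) = 0.9002 + 0.0000 = 0.9002.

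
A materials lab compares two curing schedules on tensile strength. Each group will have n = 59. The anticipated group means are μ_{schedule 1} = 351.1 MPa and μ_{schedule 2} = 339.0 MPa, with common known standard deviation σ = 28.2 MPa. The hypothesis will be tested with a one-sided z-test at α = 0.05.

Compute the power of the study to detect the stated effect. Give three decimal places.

Power ≈ 0.754

Standardized effect: d = |μ_{schedule 1} − μ_{schedule 2}| / σ = |351.1 − 339.0| / 28.2 = 0.4291
Noncentrality parameter: λ = d·√(n/2) = 0.4291 × √(59/2) = 2.3305
Critical value for a one-sided test at α = 0.05: z_α = 1.645.
Power = P(Z > 1.645 − λ) = Φ(0.686) = 0.7535.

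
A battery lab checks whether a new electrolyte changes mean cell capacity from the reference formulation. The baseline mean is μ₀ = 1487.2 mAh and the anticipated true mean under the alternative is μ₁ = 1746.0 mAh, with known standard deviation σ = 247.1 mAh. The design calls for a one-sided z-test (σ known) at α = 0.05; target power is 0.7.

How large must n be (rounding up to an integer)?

n = 5

Standardized effect: d = |μ₁ − μ₀| / σ = |1746.0 − 1487.2| / 247.1 = 1.0473
For power 0.7 need Φ(δ − z_{0.05}) = 0.7, so δ = z_{0.05} + z_{0.30} = 1.645 + 0.524 = 2.169.
δ = d·√n ⇒ n = (δ/d)² = (2.169 / 1.0473)² = 4.29.
Rounding up, n = 5.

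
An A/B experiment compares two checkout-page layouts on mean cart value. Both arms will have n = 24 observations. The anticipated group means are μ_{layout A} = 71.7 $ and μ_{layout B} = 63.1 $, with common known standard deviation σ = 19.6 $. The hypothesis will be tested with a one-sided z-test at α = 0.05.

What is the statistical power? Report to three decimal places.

Standardized effect: d = |μ_{layout A} − μ_{layout B}| / σ = |71.7 − 63.1| / 19.6 = 0.4388
Noncentrality parameter: δ = d·√(n/2) = 0.4388 × √(24/2) = 1.5200
One-sided α = 0.05 → critical value z_{0.05} = 1.645.
Power = P(Z > 1.645 − δ) = Φ(-0.125) = 0.4503.

Power ≈ 0.450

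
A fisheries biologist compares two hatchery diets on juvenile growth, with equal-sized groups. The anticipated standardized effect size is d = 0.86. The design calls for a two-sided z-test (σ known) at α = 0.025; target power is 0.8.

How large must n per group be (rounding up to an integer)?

n = 26 per group

For power 0.8 need Φ(δ − z_{0.0125}) = 0.8, so δ = z_{0.0125} + z_{0.20} = 2.241 + 0.842 = 3.083.
(For δ > 0 the lower-tail rejection region contributes negligibly to power, so the one-term inversion is standard.)
δ = d·√(n/2) ⇒ n = 2(δ/d)² = 2 × (3.083 / 0.86)² = 25.70.
Round up to the next whole unit.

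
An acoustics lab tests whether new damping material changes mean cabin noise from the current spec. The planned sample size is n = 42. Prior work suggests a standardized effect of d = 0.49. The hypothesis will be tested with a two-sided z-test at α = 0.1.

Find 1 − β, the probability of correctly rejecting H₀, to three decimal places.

Power ≈ 0.937

Noncentrality parameter: δ = d·√n = 0.49 × √42 = 3.1756
Critical value for a two-sided test at α = 0.1: z_{α/2} = 1.645.
Power = Φ(δ − 1.645) + Φ(−δ − 1.645) = Φ(1.531) + Φ(-4.820) = 0.9371 + 0.0000 = 0.9371.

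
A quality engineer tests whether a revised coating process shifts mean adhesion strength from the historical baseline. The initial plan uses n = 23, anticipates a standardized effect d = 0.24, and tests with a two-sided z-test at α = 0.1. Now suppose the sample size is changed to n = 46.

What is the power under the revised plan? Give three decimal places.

With n = 46: δ = d·√n = 0.24 × √46 = 1.6278. Critical value z_{0.05} = 1.645.
Revised power = Φ(δ − 1.645) + Φ(−δ − 1.645) = Φ(-0.017) + Φ(-3.273) = 0.4932 + 0.0005 = 0.4937.

Power ≈ 0.494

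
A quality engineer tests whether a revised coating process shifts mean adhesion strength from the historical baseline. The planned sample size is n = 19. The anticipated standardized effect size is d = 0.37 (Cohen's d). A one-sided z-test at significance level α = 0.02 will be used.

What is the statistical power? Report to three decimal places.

Power ≈ 0.330

Noncentrality parameter: δ = d·√n = 0.37 × √19 = 1.6128
Critical value for a one-sided test at α = 0.02: z_α = 2.054.
Power = P(Z > 2.054 − δ) = Φ(-0.441) = 0.3296.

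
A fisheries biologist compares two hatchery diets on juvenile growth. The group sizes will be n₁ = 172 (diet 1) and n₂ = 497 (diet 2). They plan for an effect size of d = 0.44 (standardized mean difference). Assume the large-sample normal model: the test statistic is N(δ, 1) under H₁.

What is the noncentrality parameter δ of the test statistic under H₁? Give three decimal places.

δ ≈ 4.974

δ = d / √(1/n₁ + 1/n₂) = 0.44 / √(1/172 + 1/497) = 4.9737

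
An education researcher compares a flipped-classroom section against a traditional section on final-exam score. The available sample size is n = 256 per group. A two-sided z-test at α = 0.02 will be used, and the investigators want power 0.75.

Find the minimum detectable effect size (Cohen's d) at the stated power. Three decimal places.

d ≈ 0.265

Need Φ(δ − 2.326) = 0.75, so δ = 2.326 + 0.674 = 3.001.
(Lower-tail contribution to power is negligible for δ > 0.)
δ = d·√(n/2) ⇒ d = δ/√(n/2) = 3.001/√(256/2) = 0.2652.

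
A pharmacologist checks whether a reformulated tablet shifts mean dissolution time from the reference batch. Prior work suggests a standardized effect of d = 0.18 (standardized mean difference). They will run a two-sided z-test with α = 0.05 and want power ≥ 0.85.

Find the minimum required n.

Set Φ(δ − 1.960) = 0.85; then δ − 1.960 = Φ⁻¹(0.85) = 1.036, giving δ = 2.996.
(For δ > 0 the lower-tail rejection region contributes negligibly to power, so the one-term inversion is standard.)
δ = d·√n ⇒ n = (δ/d)² = (2.996 / 0.18)² = 277.11.
Rounding up, n = 278.

n = 278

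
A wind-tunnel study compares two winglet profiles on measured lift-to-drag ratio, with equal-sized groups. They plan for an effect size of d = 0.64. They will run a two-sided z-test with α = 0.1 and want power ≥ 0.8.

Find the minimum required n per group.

For power 0.8 need Φ(δ − z_{0.05}) = 0.8, so δ = z_{0.05} + z_{0.20} = 1.645 + 0.842 = 2.486.
(Ignoring the negligible lower-tail rejection probability gives the usual closed-form inversion.)
δ = d·√(n/2) ⇒ n = 2(δ/d)² = 2 × (2.486 / 0.64)² = 30.19.
Rounding up, n = 31 per group.

n = 31 per group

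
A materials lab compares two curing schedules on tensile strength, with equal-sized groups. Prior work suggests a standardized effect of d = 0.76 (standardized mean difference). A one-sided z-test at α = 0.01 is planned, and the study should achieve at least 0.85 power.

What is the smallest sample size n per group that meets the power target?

For power 0.85 need Φ(δ − z_{0.01}) = 0.85, so δ = z_{0.01} + z_{0.15} = 2.326 + 1.036 = 3.363.
δ = d·√(n/2) ⇒ n = 2(δ/d)² = 2 × (3.363 / 0.76)² = 39.16.
Round up to the next whole unit.

n = 40 per group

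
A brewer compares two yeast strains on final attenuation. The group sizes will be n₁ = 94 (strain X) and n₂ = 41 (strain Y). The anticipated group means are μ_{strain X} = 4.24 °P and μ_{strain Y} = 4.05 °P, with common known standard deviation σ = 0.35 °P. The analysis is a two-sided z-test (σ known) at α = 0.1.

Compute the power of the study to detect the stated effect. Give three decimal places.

Power ≈ 0.895

Standardized effect: d = |μ_{strain X} − μ_{strain Y}| / σ = |4.24 − 4.05| / 0.35 = 0.5429
Noncentrality parameter: δ = d / √(1/n₁ + 1/n₂) = 0.5429 / √(1/94 + 1/41) = 2.9005
Two-sided α = 0.1 → critical value z_{0.05} = 1.645.
Power = Φ(δ − 1.645) + Φ(−δ − 1.645) = Φ(1.256) + Φ(-4.545) = 0.8954 + 0.0000 = 0.8954.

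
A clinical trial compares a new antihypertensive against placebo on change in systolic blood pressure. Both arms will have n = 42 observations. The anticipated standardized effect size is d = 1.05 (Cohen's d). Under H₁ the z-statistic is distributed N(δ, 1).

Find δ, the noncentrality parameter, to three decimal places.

δ = d·√(n/2) = 1.05 × √(42/2) = 4.8117

δ ≈ 4.812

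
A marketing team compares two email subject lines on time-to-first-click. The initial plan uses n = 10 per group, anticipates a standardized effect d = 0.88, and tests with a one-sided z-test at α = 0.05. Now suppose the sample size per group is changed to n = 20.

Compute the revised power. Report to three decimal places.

With n = 20 per group: δ = d·√(n/2) = 0.88 × √(20/2) = 2.7828. Critical value z_{0.05} = 1.645.
Revised power = P(Z > 1.645 − δ) = Φ(1.138) = 0.8724.

Power ≈ 0.872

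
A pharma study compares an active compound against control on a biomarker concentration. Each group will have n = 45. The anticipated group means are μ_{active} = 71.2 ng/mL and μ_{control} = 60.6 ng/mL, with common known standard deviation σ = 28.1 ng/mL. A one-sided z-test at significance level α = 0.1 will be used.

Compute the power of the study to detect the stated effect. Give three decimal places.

Standardized effect: d = |μ_{active} − μ_{control}| / σ = |71.2 − 60.6| / 28.1 = 0.3772
Noncentrality parameter: δ = d·√(n/2) = 0.3772 × √(45/2) = 1.7893
One-sided α = 0.1 → critical value z_{0.1} = 1.282.
Power = Φ(δ − 1.282) = Φ(0.508) = 0.6942.

Power ≈ 0.694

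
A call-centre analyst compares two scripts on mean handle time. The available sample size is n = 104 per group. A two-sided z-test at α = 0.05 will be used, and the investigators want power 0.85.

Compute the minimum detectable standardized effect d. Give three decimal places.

Required noncentrality: δ = z_{0.025} + z_{0.15} = 1.960 + 1.036 = 2.996.
(Lower-tail contribution to power is negligible for δ > 0.)
δ = d·√(n/2) ⇒ d = δ/√(n/2) = 2.996/√(104/2) = 0.4155.

d ≈ 0.416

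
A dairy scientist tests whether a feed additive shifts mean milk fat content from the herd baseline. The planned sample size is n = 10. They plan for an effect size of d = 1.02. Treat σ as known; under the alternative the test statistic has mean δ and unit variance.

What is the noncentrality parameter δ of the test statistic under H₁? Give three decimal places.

δ ≈ 3.226

The noncentrality parameter scales effect size by the design's sample-size factor: δ = d·√n = 1.02 × √10 = 3.2255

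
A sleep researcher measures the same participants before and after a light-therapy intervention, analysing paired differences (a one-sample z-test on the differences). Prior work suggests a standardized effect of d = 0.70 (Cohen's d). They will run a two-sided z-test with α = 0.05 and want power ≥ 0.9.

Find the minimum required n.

For power 0.9 need Φ(δ − z_{0.025}) = 0.9, so δ = z_{0.025} + z_{0.10} = 1.960 + 1.282 = 3.242.
(Ignoring the negligible lower-tail rejection probability gives the usual closed-form inversion.)
δ = d·√n ⇒ n = (δ/d)² = (3.242 / 0.70)² = 21.44.
Round up to the next whole unit.

n = 22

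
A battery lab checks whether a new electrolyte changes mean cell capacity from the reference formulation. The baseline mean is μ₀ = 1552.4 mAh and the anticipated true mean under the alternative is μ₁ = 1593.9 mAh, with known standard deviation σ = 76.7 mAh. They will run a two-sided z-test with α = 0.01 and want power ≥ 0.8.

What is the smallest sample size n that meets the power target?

Standardized effect: d = |μ₁ − μ₀| / σ = |1593.9 − 1552.4| / 76.7 = 0.5411
For power 0.8 need Φ(δ − z_{0.005}) = 0.8, so δ = z_{0.005} + z_{0.20} = 2.576 + 0.842 = 3.417.
(The Φ(−δ − z_{α/2}) term is vanishingly small for δ > 0 and is dropped in the standard sample-size formula.)
δ = d·√n ⇒ n = (δ/d)² = (3.417 / 0.5411)² = 39.89.
Rounding up, n = 40.

n = 40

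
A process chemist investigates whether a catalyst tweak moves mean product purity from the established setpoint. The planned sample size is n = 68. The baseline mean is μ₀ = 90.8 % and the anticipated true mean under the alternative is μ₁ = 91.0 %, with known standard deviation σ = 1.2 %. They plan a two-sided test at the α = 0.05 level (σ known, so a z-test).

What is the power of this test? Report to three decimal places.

Standardized effect: d = |μ₁ − μ₀| / σ = |91.0 − 90.8| / 1.2 = 0.1667
Noncentrality parameter: δ = d·√n = 0.1667 × √68 = 1.3744
Critical value for a two-sided test at α = 0.05: z_{α/2} = 1.960.
Power = Φ(δ − 1.960) + Φ(−δ − 1.960) = Φ(-0.586) + Φ(-3.334) = 0.2791 + 0.0004 = 0.2795.

Power ≈ 0.280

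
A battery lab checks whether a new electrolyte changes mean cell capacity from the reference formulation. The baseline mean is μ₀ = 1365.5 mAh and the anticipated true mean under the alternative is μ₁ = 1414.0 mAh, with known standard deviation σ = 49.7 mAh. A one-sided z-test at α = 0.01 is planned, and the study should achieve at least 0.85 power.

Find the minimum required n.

Standardized effect: d = |μ₁ − μ₀| / σ = |1414.0 − 1365.5| / 49.7 = 0.9759
For power 0.85 need Φ(δ − z_{0.01}) = 0.85, so δ = z_{0.01} + z_{0.15} = 2.326 + 1.036 = 3.363.
δ = d·√n ⇒ n = (δ/d)² = (3.363 / 0.9759)² = 11.87.
Round up to the next whole unit.

n = 12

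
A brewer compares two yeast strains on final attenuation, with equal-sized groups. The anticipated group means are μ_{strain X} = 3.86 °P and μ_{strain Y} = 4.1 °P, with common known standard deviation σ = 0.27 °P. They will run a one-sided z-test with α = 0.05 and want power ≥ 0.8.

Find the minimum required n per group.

Standardized effect: d = |μ_{strain X} − μ_{strain Y}| / σ = |3.86 − 4.1| / 0.27 = 0.8889
For power 0.8 need Φ(δ − z_{0.05}) = 0.8, so δ = z_{0.05} + z_{0.20} = 1.645 + 0.842 = 2.486.
δ = d·√(n/2) ⇒ n = 2(δ/d)² = 2 × (2.486 / 0.8889)² = 15.65.
Round up to the next whole unit.

n = 16 per group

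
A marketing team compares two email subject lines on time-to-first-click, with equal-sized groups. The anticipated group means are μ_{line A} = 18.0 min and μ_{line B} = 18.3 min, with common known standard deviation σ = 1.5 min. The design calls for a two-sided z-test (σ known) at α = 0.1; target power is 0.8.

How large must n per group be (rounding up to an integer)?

Standardized effect: d = |μ_{line A} − μ_{line B}| / σ = |18.0 − 18.3| / 1.5 = 0.2000
For power 0.8 need Φ(δ − z_{0.05}) = 0.8, so δ = z_{0.05} + z_{0.20} = 1.645 + 0.842 = 2.486.
(Ignoring the negligible lower-tail rejection probability gives the usual closed-form inversion.)
δ = d·√(n/2) ⇒ n = 2(δ/d)² = 2 × (2.486 / 0.2000)² = 309.13.
Round up to the next whole unit.

n = 310 per group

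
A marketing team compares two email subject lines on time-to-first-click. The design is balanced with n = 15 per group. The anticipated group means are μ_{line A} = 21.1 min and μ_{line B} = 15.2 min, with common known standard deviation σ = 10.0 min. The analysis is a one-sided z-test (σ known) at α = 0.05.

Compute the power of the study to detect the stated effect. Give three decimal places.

Standardized effect: d = |μ_{line A} − μ_{line B}| / σ = |21.1 − 15.2| / 10.0 = 0.5900
Noncentrality parameter: δ = d·√(n/2) = 0.5900 × √(15/2) = 1.6158
One-sided α = 0.05 → critical value z_{0.05} = 1.645.
Power = P(Z > 1.645 − δ) = Φ(-0.029) = 0.4884.

Power ≈ 0.488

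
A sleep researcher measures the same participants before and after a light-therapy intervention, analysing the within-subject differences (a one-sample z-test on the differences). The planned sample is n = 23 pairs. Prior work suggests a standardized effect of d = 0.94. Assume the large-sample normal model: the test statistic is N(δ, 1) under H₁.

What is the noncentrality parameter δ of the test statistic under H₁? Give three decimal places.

δ ≈ 4.508

δ = d·√n = 0.94 × √23 = 4.5081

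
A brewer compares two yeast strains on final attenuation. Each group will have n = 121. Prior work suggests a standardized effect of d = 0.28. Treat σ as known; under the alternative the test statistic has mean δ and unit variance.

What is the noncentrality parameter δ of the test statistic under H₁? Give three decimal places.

δ ≈ 2.178

δ = d·√(n/2) = 0.28 × √(121/2) = 2.1779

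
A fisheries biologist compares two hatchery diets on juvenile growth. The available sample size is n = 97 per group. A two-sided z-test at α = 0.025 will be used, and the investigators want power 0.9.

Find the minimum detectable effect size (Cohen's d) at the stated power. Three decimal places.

Required noncentrality: δ = z_{0.0125} + z_{0.10} = 2.241 + 1.282 = 3.523.
(Lower-tail contribution to power is negligible for δ > 0.)
δ = d·√(n/2) ⇒ d = δ/√(n/2) = 3.523/√(97/2) = 0.5059.

d ≈ 0.506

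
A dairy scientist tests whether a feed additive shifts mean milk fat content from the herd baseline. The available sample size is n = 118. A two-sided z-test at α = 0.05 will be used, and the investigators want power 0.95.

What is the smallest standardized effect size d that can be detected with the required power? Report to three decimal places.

Need Φ(δ − 1.960) = 0.95, so δ = 1.960 + 1.645 = 3.605.
(The second rejection-region term Φ(−δ − z_{α/2}) is negligible and dropped.)
δ = d·√n ⇒ d = δ/√n = 3.605/√118 = 0.3319.

d ≈ 0.332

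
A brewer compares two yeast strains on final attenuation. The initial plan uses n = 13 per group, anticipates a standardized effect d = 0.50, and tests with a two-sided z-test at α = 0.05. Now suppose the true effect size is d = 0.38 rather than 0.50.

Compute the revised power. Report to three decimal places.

With d = 0.38: δ = d·√(n/2) = 0.38 × √(13/2) = 0.9688. Critical value z_{0.025} = 1.960.
Revised power = Φ(δ − 1.960) + Φ(−δ − 1.960) = Φ(-0.991) + Φ(-2.929) = 0.1608 + 0.0017 = 0.1625.

Power ≈ 0.163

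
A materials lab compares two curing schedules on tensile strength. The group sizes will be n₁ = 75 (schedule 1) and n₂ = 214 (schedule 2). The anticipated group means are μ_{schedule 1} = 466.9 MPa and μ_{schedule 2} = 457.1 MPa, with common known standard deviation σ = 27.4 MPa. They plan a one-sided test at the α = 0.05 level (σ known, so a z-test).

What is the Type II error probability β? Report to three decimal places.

β ≈ 0.154

Standardized effect: d = |μ_{schedule 1} − μ_{schedule 2}| / σ = |466.9 − 457.1| / 27.4 = 0.3577
Noncentrality parameter: δ = d / √(1/n₁ + 1/n₂) = 0.3577 / √(1/75 + 1/214) = 2.6654
One-sided α = 0.05 → critical value z_{0.05} = 1.645.
Power = Φ(δ − 1.645) = Φ(1.021) = 0.8463.
Type II error: β = 1 − power = 1 − 0.8463 = 0.1537.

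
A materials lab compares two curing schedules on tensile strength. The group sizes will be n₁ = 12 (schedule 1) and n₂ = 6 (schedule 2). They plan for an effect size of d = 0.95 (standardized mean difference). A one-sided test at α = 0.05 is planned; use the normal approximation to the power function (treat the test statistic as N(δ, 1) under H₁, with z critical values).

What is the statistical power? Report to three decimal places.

Power ≈ 0.601

Noncentrality parameter: δ = d / √(1/n₁ + 1/n₂) = 0.95 / √(1/12 + 1/6) = 1.9000
One-sided α = 0.05 → critical value z_{0.05} = 1.645.
Power = Φ(δ − 1.645) = Φ(0.255) = 0.6007.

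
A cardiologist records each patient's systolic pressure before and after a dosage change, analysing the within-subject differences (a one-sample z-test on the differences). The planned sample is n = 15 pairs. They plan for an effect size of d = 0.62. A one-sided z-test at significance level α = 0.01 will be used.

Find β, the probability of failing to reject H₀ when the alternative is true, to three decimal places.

Noncentrality parameter: δ = d·√n = 0.62 × √15 = 2.4012
Critical value for a one-sided test at α = 0.01: z_α = 2.326.
Power = Φ(δ − 2.326) = Φ(0.075) = 0.5299.
Type II error: β = 1 − power = 1 − 0.5299 = 0.4701.

β ≈ 0.470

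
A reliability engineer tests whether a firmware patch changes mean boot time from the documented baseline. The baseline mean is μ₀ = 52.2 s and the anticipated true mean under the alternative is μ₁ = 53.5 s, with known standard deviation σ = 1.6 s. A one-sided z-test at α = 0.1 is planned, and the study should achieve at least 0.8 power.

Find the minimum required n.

Standardized effect: d = |μ₁ − μ₀| / σ = |53.5 − 52.2| / 1.6 = 0.8125
For power 0.8 need Φ(δ − z_{0.1}) = 0.8, so δ = z_{0.1} + z_{0.20} = 1.282 + 0.842 = 2.123.
δ = d·√n ⇒ n = (δ/d)² = (2.123 / 0.8125)² = 6.83.
Rounding up, n = 7.

n = 7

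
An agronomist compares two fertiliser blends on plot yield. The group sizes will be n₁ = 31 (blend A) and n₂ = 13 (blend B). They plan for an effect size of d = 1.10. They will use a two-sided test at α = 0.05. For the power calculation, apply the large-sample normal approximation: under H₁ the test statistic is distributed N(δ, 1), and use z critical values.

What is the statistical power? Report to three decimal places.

Noncentrality parameter: δ = d / √(1/n₁ + 1/n₂) = 1.10 / √(1/31 + 1/13) = 3.3290
Critical value for a two-sided test at α = 0.05: z_{α/2} = 1.960.
Power = Φ(δ − 1.960) + Φ(−δ − 1.960) = Φ(1.369) + Φ(-5.289) = 0.9145 + 0.0000 = 0.9145.

Power ≈ 0.915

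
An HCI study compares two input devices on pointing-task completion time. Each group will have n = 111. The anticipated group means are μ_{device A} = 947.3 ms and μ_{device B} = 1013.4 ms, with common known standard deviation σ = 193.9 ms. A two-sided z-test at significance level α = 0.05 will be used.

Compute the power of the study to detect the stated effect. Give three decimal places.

Power ≈ 0.719

Standardized effect: d = |μ_{device A} − μ_{device B}| / σ = |947.3 − 1013.4| / 193.9 = 0.3409
Noncentrality parameter: δ = d·√(n/2) = 0.3409 × √(111/2) = 2.5396
Two-sided α = 0.05 → critical value z_{0.025} = 1.960.
Power = Φ(δ − 1.960) + Φ(−δ − 1.960) = Φ(0.580) + Φ(-4.500) = 0.7189 + 0.0000 = 0.7189.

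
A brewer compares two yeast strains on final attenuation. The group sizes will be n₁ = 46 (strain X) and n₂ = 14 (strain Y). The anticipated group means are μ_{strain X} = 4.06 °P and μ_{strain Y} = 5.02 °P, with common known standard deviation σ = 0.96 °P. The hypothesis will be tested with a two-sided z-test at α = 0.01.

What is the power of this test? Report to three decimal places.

Standardized effect: d = |μ_{strain X} − μ_{strain Y}| / σ = |4.06 − 5.02| / 0.96 = 1.0000
Noncentrality parameter: δ = d / √(1/n₁ + 1/n₂) = 1.0000 / √(1/46 + 1/14) = 3.2762
Critical value for a two-sided test at α = 0.01: z_{α/2} = 2.576.
Power = Φ(δ − 2.576) + Φ(−δ − 2.576) = Φ(0.700) + Φ(-5.852) = 0.7581 + 0.0000 = 0.7581.

Power ≈ 0.758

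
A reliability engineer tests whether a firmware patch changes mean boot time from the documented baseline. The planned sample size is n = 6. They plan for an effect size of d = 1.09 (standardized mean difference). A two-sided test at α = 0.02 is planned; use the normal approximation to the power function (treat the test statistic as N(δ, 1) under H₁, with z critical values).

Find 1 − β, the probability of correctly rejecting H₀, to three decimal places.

Power ≈ 0.634

Noncentrality parameter: δ = d·√n = 1.09 × √6 = 2.6699
Critical value for a two-sided test at α = 0.02: z_{α/2} = 2.326.
Power = Φ(δ − 2.326) + Φ(−δ − 2.326) = Φ(0.344) + Φ(-4.996) = 0.6344 + 0.0000 = 0.6344.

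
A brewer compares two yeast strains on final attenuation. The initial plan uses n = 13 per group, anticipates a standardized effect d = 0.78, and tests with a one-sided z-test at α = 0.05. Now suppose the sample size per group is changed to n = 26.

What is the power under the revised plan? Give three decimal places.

With n = 26 per group: δ = d·√(n/2) = 0.78 × √(26/2) = 2.8123. Critical value z_{0.05} = 1.645.
Revised power = P(Z > 1.645 − δ) = Φ(1.167) = 0.8785.

Power ≈ 0.878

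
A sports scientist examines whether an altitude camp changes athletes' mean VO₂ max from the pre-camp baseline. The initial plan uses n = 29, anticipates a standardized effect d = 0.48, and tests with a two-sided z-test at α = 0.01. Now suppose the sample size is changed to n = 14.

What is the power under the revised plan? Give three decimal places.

With n = 14: δ = d·√n = 0.48 × √14 = 1.7960. Critical value z_{0.005} = 2.576.
Revised power = Φ(δ − 2.576) + Φ(−δ − 2.576) = Φ(-0.780) + Φ(-4.372) = 0.2177 + 0.0000 = 0.2178.

Power ≈ 0.218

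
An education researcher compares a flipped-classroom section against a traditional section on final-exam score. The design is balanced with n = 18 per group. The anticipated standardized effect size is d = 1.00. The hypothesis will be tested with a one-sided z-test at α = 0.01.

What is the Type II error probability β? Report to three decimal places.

β ≈ 0.250

Noncentrality parameter: δ = d·√(n/2) = 1.00 × √(18/2) = 3.0000
One-sided α = 0.01 → critical value z_{0.01} = 2.326.
Power = Φ(δ − 2.326) = Φ(0.674) = 0.7497.
Type II error: β = 1 − power = 1 − 0.7497 = 0.2503.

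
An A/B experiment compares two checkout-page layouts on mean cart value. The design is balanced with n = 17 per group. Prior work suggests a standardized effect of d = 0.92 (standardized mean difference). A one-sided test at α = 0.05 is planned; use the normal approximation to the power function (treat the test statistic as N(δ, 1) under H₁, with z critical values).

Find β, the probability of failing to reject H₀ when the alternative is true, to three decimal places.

Noncentrality parameter: δ = d·√(n/2) = 0.92 × √(17/2) = 2.6822
One-sided α = 0.05 → critical value z_{0.05} = 1.645.
Power = P(Z > 1.645 − δ) = Φ(1.037) = 0.8502.
Type II error: β = 1 − power = 1 − 0.8502 = 0.1498.

β ≈ 0.150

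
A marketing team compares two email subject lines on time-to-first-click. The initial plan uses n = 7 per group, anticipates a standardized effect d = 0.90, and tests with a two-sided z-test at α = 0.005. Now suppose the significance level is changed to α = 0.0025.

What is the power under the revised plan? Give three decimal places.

Power ≈ 0.090

δ = d·√(n/2) = 0.90 × √(7/2) = 1.6837 (unchanged). New critical value: z_{0.0013} = 3.023.
Revised power = Φ(δ − 3.023) + Φ(−δ − 3.023) = Φ(-1.340) + Φ(-4.707) = 0.0902 + 0.0000 = 0.0902.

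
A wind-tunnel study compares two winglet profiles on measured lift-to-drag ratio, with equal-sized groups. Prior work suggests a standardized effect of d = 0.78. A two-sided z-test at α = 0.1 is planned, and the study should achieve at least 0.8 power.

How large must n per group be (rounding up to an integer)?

n = 21 per group

For power 0.8 need Φ(δ − z_{0.05}) = 0.8, so δ = z_{0.05} + z_{0.20} = 1.645 + 0.842 = 2.486.
(The Φ(−δ − z_{α/2}) term is vanishingly small for δ > 0 and is dropped in the standard sample-size formula.)
δ = d·√(n/2) ⇒ n = 2(δ/d)² = 2 × (2.486 / 0.78)² = 20.32.
Rounding up, n = 21 per group.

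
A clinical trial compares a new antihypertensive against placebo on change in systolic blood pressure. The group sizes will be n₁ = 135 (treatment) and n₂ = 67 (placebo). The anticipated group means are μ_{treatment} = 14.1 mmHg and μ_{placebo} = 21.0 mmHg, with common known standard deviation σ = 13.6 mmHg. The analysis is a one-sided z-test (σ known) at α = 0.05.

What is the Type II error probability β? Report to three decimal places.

Standardized effect: d = |μ_{treatment} − μ_{placebo}| / σ = |14.1 − 21.0| / 13.6 = 0.5074
Noncentrality parameter: δ = d / √(1/n₁ + 1/n₂) = 0.5074 / √(1/135 + 1/67) = 3.3950
Critical value for a one-sided test at α = 0.05: z_α = 1.645.
Power = Φ(δ − 1.645) = Φ(1.750) = 0.9600.
Type II error: β = 1 − power = 1 − 0.9600 = 0.0400.

β ≈ 0.040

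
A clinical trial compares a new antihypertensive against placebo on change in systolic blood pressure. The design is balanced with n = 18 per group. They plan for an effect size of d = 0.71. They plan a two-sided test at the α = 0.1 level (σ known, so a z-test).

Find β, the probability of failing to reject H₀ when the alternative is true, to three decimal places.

Noncentrality parameter: δ = d·√(n/2) = 0.71 × √(18/2) = 2.1300
Critical value for a two-sided test at α = 0.1: z_{α/2} = 1.645.
Power = Φ(δ − 1.645) + Φ(−δ − 1.645) = Φ(0.485) + Φ(-3.775) = 0.6862 + 0.0001 = 0.6863.
Type II error: β = 1 − power = 1 − 0.6863 = 0.3137.

β ≈ 0.314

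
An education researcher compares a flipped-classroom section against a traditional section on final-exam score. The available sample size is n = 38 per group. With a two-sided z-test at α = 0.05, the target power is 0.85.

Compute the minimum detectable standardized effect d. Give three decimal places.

Need Φ(δ − 1.960) = 0.85, so δ = 1.960 + 1.036 = 2.996.
(The second rejection-region term Φ(−δ − z_{α/2}) is negligible and dropped.)
δ = d·√(n/2) ⇒ d = δ/√(n/2) = 2.996/√(38/2) = 0.6874.

d ≈ 0.687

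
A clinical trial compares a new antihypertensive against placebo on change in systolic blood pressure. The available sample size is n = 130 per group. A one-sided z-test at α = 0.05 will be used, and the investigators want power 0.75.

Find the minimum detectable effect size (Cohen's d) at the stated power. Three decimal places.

Need Φ(δ − 1.645) = 0.75, so δ = 1.645 + 0.674 = 2.319.
δ = d·√(n/2) ⇒ d = δ/√(n/2) = 2.319/√(130/2) = 0.2877.

d ≈ 0.288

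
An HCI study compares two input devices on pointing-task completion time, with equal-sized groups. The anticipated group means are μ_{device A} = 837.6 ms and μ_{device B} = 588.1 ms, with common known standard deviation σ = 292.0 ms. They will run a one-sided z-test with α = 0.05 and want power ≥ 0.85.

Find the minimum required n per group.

n = 20 per group

Standardized effect: d = |μ_{device A} − μ_{device B}| / σ = |837.6 − 588.1| / 292.0 = 0.8545
For power 0.85 need Φ(δ − z_{0.05}) = 0.85, so δ = z_{0.05} + z_{0.15} = 1.645 + 1.036 = 2.681.
δ = d·√(n/2) ⇒ n = 2(δ/d)² = 2 × (2.681 / 0.8545)² = 19.69.
Round up to the next whole unit.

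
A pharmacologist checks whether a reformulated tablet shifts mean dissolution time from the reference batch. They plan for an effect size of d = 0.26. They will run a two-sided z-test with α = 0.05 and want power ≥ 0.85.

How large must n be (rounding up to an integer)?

Set Φ(δ − 1.960) = 0.85; then δ − 1.960 = Φ⁻¹(0.85) = 1.036, giving δ = 2.996.
(Ignoring the negligible lower-tail rejection probability gives the usual closed-form inversion.)
δ = d·√n ⇒ n = (δ/d)² = (2.996 / 0.26)² = 132.82.
Round up to the next whole unit.

n = 133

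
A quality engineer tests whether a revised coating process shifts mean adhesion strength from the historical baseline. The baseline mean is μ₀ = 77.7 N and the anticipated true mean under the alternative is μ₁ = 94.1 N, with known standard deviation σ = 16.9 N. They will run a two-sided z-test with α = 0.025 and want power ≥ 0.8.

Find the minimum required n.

Standardized effect: d = |μ₁ − μ₀| / σ = |94.1 − 77.7| / 16.9 = 0.9704
For power 0.8 need Φ(δ − z_{0.0125}) = 0.8, so δ = z_{0.0125} + z_{0.20} = 2.241 + 0.842 = 3.083.
(For δ > 0 the lower-tail rejection region contributes negligibly to power, so the one-term inversion is standard.)
δ = d·√n ⇒ n = (δ/d)² = (3.083 / 0.9704)² = 10.09.
Rounding up, n = 11.

n = 11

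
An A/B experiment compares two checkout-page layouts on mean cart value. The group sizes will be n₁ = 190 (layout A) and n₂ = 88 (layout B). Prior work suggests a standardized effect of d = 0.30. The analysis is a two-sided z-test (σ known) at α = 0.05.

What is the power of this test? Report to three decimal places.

Power ≈ 0.643

Noncentrality parameter: δ = d / √(1/n₁ + 1/n₂) = 0.30 / √(1/190 + 1/88) = 2.3266
Critical value for a two-sided test at α = 0.05: z_{α/2} = 1.960.
Power = Φ(δ − 1.960) + Φ(−δ − 1.960) = Φ(0.367) + Φ(-4.287) = 0.6430 + 0.0000 = 0.6431.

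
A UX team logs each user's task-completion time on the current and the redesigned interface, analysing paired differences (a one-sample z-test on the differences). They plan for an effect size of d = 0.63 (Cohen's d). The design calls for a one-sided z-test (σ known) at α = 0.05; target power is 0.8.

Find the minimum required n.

For power 0.8 need Φ(δ − z_{0.05}) = 0.8, so δ = z_{0.05} + z_{0.20} = 1.645 + 0.842 = 2.486.
δ = d·√n ⇒ n = (δ/d)² = (2.486 / 0.63)² = 15.58.
Round up to the next whole unit.

n = 16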